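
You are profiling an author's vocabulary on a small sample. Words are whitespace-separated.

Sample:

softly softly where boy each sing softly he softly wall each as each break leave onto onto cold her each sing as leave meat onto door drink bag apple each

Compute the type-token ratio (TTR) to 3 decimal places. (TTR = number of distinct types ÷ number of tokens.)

N = 30 tokens, V = 18 types.
TTR = V / N = 18 / 30 = 0.600

0.600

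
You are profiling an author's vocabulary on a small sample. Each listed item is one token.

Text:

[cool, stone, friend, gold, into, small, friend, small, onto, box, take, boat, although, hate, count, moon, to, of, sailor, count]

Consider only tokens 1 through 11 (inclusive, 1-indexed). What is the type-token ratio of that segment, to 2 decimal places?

Segment tokens 1–11: cool, stone, friend, gold, into, small, friend, small, onto, box, take
Segment N = 11, segment V = 9.
TTR = 9 / 11 = 0.82

0.82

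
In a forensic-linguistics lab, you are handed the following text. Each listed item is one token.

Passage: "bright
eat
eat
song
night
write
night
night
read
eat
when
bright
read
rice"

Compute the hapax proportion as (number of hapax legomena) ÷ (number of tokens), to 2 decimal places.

Frequencies: eat:3, night:3, bright:2, read:2, song:1, write:1, when:1, rice:1
Hapax count = 4; token count = 14.
Ratio = 4 / 14 = 0.29

0.29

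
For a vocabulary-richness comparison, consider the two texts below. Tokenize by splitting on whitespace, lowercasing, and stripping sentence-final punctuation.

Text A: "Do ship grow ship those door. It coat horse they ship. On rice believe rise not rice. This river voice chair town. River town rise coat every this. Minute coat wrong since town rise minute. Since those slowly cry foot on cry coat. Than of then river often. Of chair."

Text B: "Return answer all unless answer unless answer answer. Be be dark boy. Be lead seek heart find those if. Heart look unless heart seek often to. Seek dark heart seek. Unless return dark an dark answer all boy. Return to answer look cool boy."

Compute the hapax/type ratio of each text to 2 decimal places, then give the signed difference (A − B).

0.14

A: hapax=16, V=30, ratio=0.53
B: hapax=7, V=18, ratio=0.39
Difference = 0.53 − 0.39 = 0.14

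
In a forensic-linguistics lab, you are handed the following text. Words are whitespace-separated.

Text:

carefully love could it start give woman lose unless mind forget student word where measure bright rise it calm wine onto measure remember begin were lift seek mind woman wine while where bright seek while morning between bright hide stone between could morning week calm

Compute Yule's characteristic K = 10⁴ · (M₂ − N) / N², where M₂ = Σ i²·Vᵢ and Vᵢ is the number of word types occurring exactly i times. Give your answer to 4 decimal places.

148.1481

Frequencies: bright:3, could:2, it:2, woman:2, mind:2, where:2, measure:2, calm:2, wine:2, seek:2, while:2, morning:2, between:2, carefully:1, love:1, start:1, give:1, lose:1, unless:1, forget:1, … (11 more, each freq 1)
N = 45. Frequency spectrum: V_1=18, V_2=12, V_3=1
M₂ = 1²·18 + 2²·12 + 3²·1 = 75
K = 10000 × (75 − 45) / 45² = 148.1481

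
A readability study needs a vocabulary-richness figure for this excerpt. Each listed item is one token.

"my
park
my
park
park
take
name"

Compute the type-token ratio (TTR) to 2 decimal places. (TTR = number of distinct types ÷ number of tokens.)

0.57

N = 7 tokens, V = 4 types.
TTR = V / N = 4 / 7 = 0.57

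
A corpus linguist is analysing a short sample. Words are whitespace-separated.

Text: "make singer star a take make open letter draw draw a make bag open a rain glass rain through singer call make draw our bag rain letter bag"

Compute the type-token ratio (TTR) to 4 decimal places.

0.5000

N = 28 tokens, V = 14 types.
TTR = V / N = 14 / 28 = 0.5000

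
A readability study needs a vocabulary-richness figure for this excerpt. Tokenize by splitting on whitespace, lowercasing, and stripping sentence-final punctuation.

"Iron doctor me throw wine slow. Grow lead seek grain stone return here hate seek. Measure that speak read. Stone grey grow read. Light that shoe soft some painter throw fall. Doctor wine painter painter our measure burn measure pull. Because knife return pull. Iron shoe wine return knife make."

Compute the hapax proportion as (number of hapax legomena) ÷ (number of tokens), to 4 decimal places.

Frequencies: wine:3, return:3, measure:3, painter:3, iron:2, doctor:2, throw:2, grow:2, seek:2, stone:2, that:2, read:2, shoe:2, pull:2, knife:2, me:1, slow:1, lead:1, grain:1, here:1, … (11 more, each freq 1)
Hapax count = 16; token count = 50.
Ratio = 16 / 50 = 0.3200

0.3200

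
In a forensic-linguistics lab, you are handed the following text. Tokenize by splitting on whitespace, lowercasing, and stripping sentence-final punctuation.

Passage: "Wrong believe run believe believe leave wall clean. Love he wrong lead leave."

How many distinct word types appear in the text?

9

Distinct types: {believe, clean, he, lead, leave, love, run, wall, wrong}
V = 9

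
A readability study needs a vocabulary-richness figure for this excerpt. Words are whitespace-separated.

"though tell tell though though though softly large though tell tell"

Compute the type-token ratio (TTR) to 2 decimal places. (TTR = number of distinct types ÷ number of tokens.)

0.36

N = 11 tokens, V = 4 types.
TTR = V / N = 4 / 11 = 0.36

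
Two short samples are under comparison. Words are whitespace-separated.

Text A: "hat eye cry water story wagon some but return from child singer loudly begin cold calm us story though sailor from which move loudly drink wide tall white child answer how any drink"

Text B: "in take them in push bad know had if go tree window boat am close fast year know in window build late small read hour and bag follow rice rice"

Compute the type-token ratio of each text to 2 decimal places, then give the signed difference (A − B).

TTR(A) = 28/33 = 0.85
TTR(B) = 25/30 = 0.83
Difference = 0.85 − 0.83 = 0.02

0.02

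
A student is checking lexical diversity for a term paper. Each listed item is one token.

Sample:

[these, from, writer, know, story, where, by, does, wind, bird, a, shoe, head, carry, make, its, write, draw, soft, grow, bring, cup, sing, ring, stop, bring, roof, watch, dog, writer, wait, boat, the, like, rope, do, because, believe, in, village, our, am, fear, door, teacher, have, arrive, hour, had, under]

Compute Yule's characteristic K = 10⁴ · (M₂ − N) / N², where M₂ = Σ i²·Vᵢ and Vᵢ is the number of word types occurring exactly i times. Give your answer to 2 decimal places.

Frequencies: writer:2, bring:2, these:1, from:1, know:1, story:1, where:1, by:1, does:1, wind:1, bird:1, a:1, shoe:1, head:1, carry:1, make:1, its:1, write:1, draw:1, soft:1, … (28 more, each freq 1)
N = 50. Frequency spectrum: V_1=46, V_2=2
M₂ = 1²·46 + 2²·2 = 54
K = 10000 × (54 − 50) / 50² = 16.00

16.00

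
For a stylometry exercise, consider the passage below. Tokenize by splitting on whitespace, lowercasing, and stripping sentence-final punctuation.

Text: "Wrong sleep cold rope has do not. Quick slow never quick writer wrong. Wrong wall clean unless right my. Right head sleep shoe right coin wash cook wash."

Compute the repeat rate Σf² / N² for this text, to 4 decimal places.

0.0587

Frequencies: wrong:3, right:3, sleep:2, quick:2, wash:2, cold:1, rope:1, has:1, do:1, not:1, slow:1, never:1, writer:1, wall:1, clean:1, unless:1, my:1, head:1, shoe:1, coin:1, … (1 more, each freq 1)
Σf² = 46; N² = 784
Repeat rate = 46 / 784 = 0.0587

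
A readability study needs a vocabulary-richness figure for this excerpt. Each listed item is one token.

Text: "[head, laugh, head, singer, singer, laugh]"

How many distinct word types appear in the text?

3

Distinct types: {head, laugh, singer}
V = 3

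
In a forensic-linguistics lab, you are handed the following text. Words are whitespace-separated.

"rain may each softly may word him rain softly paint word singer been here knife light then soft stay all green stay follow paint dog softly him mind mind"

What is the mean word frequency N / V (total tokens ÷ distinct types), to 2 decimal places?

1.45

N = 29 tokens, V = 20 types.
Mean frequency = N / V = 29 / 20 = 1.45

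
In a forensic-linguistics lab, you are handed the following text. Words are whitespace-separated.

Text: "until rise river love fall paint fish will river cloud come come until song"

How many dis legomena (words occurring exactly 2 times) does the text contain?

3

Frequencies: until:2, river:2, come:2, rise:1, love:1, fall:1, paint:1, fish:1, will:1, cloud:1, song:1
Words with frequency 2: come, river, until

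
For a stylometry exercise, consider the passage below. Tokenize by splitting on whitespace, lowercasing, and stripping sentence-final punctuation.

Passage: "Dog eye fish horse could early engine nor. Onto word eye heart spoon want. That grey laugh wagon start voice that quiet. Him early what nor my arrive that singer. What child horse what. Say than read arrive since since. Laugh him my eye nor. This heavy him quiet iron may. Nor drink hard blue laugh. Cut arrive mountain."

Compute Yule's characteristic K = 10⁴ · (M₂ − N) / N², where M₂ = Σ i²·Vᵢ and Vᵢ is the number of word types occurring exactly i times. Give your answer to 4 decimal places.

166.6188

Frequencies: nor:4, eye:3, that:3, laugh:3, him:3, what:3, arrive:3, horse:2, early:2, quiet:2, my:2, since:2, dog:1, fish:1, could:1, engine:1, onto:1, word:1, heart:1, spoon:1, … (19 more, each freq 1)
N = 59. Frequency spectrum: V_1=27, V_2=5, V_3=6, V_4=1
M₂ = 1²·27 + 2²·5 + 3²·6 + 4²·1 = 117
K = 10000 × (117 − 59) / 59² = 166.6188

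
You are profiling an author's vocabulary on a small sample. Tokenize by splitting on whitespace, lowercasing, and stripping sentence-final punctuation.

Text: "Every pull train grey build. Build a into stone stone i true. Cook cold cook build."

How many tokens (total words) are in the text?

16

Tokens: every, pull, train, grey, build, build, a, into, stone, stone, i, true, cook, cold, cook, build
N = 16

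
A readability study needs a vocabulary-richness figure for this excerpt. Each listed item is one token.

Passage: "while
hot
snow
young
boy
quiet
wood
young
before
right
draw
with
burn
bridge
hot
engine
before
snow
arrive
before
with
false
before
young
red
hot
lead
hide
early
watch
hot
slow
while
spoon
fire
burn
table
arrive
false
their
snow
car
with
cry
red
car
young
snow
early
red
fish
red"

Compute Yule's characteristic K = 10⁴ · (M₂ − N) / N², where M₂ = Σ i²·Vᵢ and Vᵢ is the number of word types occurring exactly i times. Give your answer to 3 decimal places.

288.462

Frequencies: hot:4, snow:4, young:4, before:4, red:4, with:3, while:2, burn:2, arrive:2, false:2, early:2, car:2, boy:1, quiet:1, wood:1, right:1, draw:1, bridge:1, engine:1, lead:1, … (9 more, each freq 1)
N = 52. Frequency spectrum: V_1=17, V_2=6, V_3=1, V_4=5
M₂ = 1²·17 + 2²·6 + 3²·1 + 4²·5 = 130
K = 10000 × (130 − 52) / 52² = 288.462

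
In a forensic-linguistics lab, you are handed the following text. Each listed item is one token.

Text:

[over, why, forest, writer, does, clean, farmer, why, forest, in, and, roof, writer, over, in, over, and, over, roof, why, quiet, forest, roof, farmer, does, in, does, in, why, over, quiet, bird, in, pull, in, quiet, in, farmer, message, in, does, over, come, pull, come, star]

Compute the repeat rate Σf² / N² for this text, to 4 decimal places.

0.0888

Frequencies: in:8, over:6, why:4, does:4, forest:3, farmer:3, roof:3, quiet:3, writer:2, and:2, pull:2, come:2, clean:1, bird:1, message:1, star:1
Σf² = 188; N² = 2116
Repeat rate = 188 / 2116 = 0.0888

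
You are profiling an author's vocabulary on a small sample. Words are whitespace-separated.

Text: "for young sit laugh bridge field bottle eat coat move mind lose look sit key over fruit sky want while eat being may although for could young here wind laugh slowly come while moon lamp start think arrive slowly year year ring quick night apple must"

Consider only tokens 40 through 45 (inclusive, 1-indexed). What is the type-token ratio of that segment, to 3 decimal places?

0.833

Segment tokens 40–45: year, year, ring, quick, night, apple
Segment N = 6, segment V = 5.
TTR = 5 / 6 = 0.833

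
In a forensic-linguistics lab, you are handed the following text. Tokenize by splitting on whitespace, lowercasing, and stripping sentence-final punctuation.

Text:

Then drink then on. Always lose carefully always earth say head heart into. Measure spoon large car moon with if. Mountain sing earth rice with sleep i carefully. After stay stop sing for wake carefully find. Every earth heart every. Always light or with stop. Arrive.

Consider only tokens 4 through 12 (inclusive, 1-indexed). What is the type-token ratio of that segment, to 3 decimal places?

0.889

Segment tokens 4–12: on, always, lose, carefully, always, earth, say, head, heart
Segment N = 9, segment V = 8.
TTR = 8 / 9 = 0.889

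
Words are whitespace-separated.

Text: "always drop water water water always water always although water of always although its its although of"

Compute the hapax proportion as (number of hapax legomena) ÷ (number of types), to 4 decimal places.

Frequencies: water:5, always:4, although:3, of:2, its:2, drop:1
Hapax count = 1; type count = 6.
Ratio = 1 / 6 = 0.1667

0.1667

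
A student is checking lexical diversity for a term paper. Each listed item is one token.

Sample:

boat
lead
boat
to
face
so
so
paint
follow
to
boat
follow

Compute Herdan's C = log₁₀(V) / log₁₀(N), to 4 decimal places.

N = 12, V = 7.
log₁₀(V) = 0.845098, log₁₀(N) = 1.079181
C = 0.845098 / 1.079181 = 0.7831

0.7831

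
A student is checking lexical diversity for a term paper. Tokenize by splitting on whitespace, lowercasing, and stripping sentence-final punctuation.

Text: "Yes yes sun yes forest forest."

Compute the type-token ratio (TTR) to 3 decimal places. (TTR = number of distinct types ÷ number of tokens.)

0.500

N = 6 tokens, V = 3 types.
TTR = V / N = 3 / 6 = 0.500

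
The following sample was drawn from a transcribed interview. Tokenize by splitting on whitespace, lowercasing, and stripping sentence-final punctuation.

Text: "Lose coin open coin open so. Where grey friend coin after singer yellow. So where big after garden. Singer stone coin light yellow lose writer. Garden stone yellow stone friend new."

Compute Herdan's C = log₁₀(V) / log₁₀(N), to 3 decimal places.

0.807

N = 31, V = 16.
log₁₀(V) = 1.204120, log₁₀(N) = 1.491362
C = 1.204120 / 1.491362 = 0.807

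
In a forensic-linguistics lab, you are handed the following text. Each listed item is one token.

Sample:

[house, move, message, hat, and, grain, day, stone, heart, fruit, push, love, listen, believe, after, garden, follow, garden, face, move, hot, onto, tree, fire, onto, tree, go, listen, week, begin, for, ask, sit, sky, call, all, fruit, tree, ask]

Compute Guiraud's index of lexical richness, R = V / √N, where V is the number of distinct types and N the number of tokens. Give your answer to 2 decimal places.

N = 39, V = 31.
√N = 6.244998
R = 31 / 6.244998 = 4.96

4.96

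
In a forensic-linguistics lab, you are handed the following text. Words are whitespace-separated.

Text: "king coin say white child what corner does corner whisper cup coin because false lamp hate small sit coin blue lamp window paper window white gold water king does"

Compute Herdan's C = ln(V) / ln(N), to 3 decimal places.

N = 29, V = 21.
ln(V) = 3.044522, ln(N) = 3.367296
C = 3.044522 / 3.367296 = 0.904

0.904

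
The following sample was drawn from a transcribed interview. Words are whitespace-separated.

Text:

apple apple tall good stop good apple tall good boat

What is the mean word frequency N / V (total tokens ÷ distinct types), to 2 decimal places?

2.00

N = 10 tokens, V = 5 types.
Mean frequency = N / V = 10 / 5 = 2.00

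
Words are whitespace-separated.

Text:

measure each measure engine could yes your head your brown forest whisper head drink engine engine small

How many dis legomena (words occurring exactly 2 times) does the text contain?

Frequencies: engine:3, measure:2, your:2, head:2, each:1, could:1, yes:1, brown:1, forest:1, whisper:1, drink:1, small:1
Words with frequency 2: head, measure, your

3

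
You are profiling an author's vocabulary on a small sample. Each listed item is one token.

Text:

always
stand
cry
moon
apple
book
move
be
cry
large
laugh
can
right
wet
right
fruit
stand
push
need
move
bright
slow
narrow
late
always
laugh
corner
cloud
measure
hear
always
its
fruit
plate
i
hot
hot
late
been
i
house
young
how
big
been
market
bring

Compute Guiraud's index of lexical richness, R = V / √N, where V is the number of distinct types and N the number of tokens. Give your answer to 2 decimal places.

5.11

N = 47, V = 35.
√N = 6.855655
R = 35 / 6.855655 = 5.11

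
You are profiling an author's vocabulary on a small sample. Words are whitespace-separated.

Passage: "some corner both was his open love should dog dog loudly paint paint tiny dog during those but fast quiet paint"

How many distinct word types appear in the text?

Distinct types: {both, but, corner, dog, during, fast, his, loudly, love, open, paint, quiet, should, some, those, tiny, was}
V = 17

17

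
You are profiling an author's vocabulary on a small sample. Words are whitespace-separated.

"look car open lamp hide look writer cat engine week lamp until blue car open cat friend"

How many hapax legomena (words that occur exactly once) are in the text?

Frequencies: look:2, car:2, open:2, lamp:2, cat:2, hide:1, writer:1, engine:1, week:1, until:1, blue:1, friend:1
Hapax (freq=1): blue, engine, friend, hide, until, week, writer

7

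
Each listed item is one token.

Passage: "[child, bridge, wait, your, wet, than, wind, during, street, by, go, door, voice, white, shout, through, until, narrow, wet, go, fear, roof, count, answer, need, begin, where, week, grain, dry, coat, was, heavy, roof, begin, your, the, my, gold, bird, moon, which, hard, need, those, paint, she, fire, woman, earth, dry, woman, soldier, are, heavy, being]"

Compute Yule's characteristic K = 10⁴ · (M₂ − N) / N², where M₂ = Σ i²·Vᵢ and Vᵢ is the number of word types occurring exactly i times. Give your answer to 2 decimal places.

57.40

Frequencies: your:2, wet:2, go:2, roof:2, need:2, begin:2, dry:2, heavy:2, woman:2, child:1, bridge:1, wait:1, than:1, wind:1, during:1, street:1, by:1, door:1, voice:1, white:1, … (27 more, each freq 1)
N = 56. Frequency spectrum: V_1=38, V_2=9
M₂ = 1²·38 + 2²·9 = 74
K = 10000 × (74 − 56) / 56² = 57.40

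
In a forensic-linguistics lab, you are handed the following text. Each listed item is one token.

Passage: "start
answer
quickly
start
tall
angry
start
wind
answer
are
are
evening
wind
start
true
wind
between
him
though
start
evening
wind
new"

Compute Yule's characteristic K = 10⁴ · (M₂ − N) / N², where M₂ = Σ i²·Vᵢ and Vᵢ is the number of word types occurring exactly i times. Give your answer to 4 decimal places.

Frequencies: start:5, wind:4, answer:2, are:2, evening:2, quickly:1, tall:1, angry:1, true:1, between:1, him:1, though:1, new:1
N = 23. Frequency spectrum: V_1=8, V_2=3, V_4=1, V_5=1
M₂ = 1²·8 + 2²·3 + 4²·1 + 5²·1 = 61
K = 10000 × (61 − 23) / 23² = 718.3365

718.3365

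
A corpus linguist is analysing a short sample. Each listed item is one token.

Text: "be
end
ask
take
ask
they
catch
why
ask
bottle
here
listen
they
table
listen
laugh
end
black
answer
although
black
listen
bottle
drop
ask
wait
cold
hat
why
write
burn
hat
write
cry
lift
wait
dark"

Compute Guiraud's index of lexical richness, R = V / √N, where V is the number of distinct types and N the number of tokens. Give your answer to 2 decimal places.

N = 37, V = 24.
√N = 6.082763
R = 24 / 6.082763 = 3.95

3.95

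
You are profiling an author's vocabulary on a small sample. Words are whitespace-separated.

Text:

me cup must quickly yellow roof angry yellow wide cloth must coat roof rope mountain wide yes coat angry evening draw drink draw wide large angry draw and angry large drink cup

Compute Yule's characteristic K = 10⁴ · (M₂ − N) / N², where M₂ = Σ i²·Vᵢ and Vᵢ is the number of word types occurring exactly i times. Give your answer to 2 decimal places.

Frequencies: angry:4, wide:3, draw:3, cup:2, must:2, yellow:2, roof:2, coat:2, drink:2, large:2, me:1, quickly:1, cloth:1, rope:1, mountain:1, yes:1, evening:1, and:1
N = 32. Frequency spectrum: V_1=8, V_2=7, V_3=2, V_4=1
M₂ = 1²·8 + 2²·7 + 3²·2 + 4²·1 = 70
K = 10000 × (70 − 32) / 32² = 371.09

371.09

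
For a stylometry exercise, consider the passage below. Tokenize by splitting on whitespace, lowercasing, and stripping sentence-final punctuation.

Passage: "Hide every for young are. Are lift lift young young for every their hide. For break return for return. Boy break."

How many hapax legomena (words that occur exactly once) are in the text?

2

Frequencies: for:4, young:3, hide:2, every:2, are:2, lift:2, break:2, return:2, their:1, boy:1
Hapax (freq=1): boy, their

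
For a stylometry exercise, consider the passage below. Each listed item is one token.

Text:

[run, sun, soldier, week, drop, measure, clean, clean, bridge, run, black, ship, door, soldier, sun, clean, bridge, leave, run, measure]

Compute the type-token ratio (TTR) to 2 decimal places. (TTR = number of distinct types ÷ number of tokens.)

N = 20 tokens, V = 12 types.
TTR = V / N = 12 / 20 = 0.60

0.60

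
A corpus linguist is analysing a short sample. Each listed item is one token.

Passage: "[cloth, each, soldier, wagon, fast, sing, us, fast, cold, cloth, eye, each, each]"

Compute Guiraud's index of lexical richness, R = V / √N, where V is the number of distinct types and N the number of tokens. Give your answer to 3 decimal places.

2.496

N = 13, V = 9.
√N = 3.605551
R = 9 / 3.605551 = 2.496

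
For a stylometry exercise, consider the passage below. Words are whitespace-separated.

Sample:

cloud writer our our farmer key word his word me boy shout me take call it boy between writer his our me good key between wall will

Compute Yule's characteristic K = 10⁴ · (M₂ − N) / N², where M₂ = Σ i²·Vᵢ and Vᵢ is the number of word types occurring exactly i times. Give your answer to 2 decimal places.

329.22

Frequencies: our:3, me:3, writer:2, key:2, word:2, his:2, boy:2, between:2, cloud:1, farmer:1, shout:1, take:1, call:1, it:1, good:1, wall:1, will:1
N = 27. Frequency spectrum: V_1=9, V_2=6, V_3=2
M₂ = 1²·9 + 2²·6 + 3²·2 = 51
K = 10000 × (51 − 27) / 27² = 329.22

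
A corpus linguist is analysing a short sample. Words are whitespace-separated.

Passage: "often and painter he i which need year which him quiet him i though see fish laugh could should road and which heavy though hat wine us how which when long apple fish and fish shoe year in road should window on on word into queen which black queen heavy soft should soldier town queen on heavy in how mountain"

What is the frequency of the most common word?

Frequencies: which:5, and:3, fish:3, should:3, heavy:3, on:3, queen:3, i:2, year:2, him:2, though:2, road:2, how:2, in:2, often:1, painter:1, he:1, need:1, quiet:1, see:1, … (17 more, each freq 1)
Most common: 'which' with frequency 5.

5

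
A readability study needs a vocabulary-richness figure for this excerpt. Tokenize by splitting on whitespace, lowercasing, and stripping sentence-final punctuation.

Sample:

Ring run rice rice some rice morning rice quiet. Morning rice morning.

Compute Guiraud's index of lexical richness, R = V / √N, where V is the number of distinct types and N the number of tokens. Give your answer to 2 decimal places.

N = 12, V = 6.
√N = 3.464102
R = 6 / 3.464102 = 1.73

1.73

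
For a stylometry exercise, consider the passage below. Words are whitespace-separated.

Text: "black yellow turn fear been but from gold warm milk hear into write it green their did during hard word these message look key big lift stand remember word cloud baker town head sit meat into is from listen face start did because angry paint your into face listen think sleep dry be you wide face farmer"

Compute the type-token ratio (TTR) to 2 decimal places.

0.86

N = 57 tokens, V = 49 types.
TTR = V / N = 49 / 57 = 0.86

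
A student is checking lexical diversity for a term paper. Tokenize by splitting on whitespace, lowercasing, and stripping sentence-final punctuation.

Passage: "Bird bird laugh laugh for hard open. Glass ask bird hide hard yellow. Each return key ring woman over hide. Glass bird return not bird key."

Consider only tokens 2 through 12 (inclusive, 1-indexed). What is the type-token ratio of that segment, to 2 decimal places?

Segment tokens 2–12: bird, laugh, laugh, for, hard, open, glass, ask, bird, hide, hard
Segment N = 11, segment V = 8.
TTR = 8 / 11 = 0.73

0.73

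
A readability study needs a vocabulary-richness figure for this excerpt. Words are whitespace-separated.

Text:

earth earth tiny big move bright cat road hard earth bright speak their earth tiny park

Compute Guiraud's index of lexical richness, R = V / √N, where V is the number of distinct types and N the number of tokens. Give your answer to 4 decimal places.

N = 16, V = 11.
√N = 4.000000
R = 11 / 4.000000 = 2.7500

2.7500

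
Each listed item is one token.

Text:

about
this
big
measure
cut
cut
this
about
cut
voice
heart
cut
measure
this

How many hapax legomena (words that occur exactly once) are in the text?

3

Frequencies: cut:4, this:3, about:2, measure:2, big:1, voice:1, heart:1
Hapax (freq=1): big, heart, voice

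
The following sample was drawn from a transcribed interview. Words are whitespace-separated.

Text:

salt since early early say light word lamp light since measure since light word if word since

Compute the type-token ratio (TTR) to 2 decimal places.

0.53

N = 17 tokens, V = 9 types.
TTR = V / N = 9 / 17 = 0.53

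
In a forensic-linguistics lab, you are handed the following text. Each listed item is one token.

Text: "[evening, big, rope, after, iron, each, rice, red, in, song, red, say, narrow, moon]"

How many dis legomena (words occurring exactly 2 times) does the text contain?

1

Frequencies: red:2, evening:1, big:1, rope:1, after:1, iron:1, each:1, rice:1, in:1, song:1, say:1, narrow:1, moon:1
Words with frequency 2: red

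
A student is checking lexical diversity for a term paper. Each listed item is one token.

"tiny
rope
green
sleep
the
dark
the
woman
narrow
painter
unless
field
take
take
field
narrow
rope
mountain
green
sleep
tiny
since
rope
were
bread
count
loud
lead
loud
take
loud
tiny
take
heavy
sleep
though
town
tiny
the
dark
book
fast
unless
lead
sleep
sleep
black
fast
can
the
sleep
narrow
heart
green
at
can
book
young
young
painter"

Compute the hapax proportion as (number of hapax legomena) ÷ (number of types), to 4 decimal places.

0.4138

Frequencies: sleep:6, tiny:4, the:4, take:4, rope:3, green:3, narrow:3, loud:3, dark:2, painter:2, unless:2, field:2, lead:2, book:2, fast:2, can:2, young:2, woman:1, mountain:1, since:1, … (9 more, each freq 1)
Hapax count = 12; type count = 29.
Ratio = 12 / 29 = 0.4138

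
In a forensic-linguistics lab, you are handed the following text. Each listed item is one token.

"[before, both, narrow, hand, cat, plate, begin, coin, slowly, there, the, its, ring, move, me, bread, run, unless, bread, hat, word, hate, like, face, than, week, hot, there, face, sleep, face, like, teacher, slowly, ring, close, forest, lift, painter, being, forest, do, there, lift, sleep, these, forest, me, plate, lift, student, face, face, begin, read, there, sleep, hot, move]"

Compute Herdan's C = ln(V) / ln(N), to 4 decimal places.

0.8856

N = 59, V = 37.
ln(V) = 3.610918, ln(N) = 4.077537
C = 3.610918 / 4.077537 = 0.8856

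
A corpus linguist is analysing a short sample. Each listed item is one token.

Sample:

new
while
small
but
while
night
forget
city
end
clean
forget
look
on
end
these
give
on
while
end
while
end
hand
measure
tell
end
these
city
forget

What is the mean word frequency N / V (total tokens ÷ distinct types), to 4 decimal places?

1.7500

N = 28 tokens, V = 16 types.
Mean frequency = N / V = 28 / 16 = 1.7500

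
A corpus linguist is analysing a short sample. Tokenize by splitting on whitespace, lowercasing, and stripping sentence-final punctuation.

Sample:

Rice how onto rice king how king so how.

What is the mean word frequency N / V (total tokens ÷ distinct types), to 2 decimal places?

1.80

N = 9 tokens, V = 5 types.
Mean frequency = N / V = 9 / 5 = 1.80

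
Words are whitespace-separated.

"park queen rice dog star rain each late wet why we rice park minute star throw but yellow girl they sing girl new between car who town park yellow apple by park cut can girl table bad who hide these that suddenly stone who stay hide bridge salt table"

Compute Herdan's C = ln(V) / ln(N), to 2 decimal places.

0.93

N = 49, V = 37.
ln(V) = 3.610918, ln(N) = 3.891820
C = 3.610918 / 3.891820 = 0.93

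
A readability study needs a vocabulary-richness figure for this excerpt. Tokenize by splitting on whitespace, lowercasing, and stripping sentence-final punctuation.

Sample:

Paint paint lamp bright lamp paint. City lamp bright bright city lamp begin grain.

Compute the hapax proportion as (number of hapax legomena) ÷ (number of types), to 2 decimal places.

Frequencies: lamp:4, paint:3, bright:3, city:2, begin:1, grain:1
Hapax count = 2; type count = 6.
Ratio = 2 / 6 = 0.33

0.33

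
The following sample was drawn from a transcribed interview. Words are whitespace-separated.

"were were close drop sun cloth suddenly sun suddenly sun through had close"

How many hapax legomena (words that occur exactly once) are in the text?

Frequencies: sun:3, were:2, close:2, suddenly:2, drop:1, cloth:1, through:1, had:1
Hapax (freq=1): cloth, drop, had, through

4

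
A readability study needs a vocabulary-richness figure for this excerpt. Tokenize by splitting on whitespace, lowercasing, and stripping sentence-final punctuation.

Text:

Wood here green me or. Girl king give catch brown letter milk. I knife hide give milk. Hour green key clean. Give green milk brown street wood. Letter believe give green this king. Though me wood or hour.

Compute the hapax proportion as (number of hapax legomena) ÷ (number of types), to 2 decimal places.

0.55

Frequencies: green:4, give:4, wood:3, milk:3, me:2, or:2, king:2, brown:2, letter:2, hour:2, here:1, girl:1, catch:1, i:1, knife:1, hide:1, key:1, clean:1, street:1, believe:1, … (2 more, each freq 1)
Hapax count = 12; type count = 22.
Ratio = 12 / 22 = 0.55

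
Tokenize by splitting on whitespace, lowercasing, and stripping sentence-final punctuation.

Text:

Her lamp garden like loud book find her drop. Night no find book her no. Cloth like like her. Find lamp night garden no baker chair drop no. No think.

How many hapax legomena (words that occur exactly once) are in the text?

5

Frequencies: no:5, her:4, like:3, find:3, lamp:2, garden:2, book:2, drop:2, night:2, loud:1, cloth:1, baker:1, chair:1, think:1
Hapax (freq=1): baker, chair, cloth, loud, think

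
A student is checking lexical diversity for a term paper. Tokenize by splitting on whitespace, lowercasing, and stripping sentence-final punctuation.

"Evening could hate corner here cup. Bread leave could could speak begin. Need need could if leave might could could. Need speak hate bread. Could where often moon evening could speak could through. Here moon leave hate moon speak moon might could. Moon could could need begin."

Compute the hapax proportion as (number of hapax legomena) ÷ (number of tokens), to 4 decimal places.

Frequencies: could:12, moon:5, speak:4, need:4, hate:3, leave:3, evening:2, here:2, bread:2, begin:2, might:2, corner:1, cup:1, if:1, where:1, often:1, through:1
Hapax count = 6; token count = 47.
Ratio = 6 / 47 = 0.1277

0.1277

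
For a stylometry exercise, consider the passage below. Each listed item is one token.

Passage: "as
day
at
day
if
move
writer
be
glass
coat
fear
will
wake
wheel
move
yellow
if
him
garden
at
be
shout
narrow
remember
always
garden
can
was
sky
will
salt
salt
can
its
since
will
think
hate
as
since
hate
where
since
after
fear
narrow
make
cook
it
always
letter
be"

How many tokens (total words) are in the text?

Tokens: as, day, at, day, if, move, writer, be, glass, coat, fear, will, wake, wheel, move, yellow, if, him, garden, at, be, shout, narrow, remember, always, garden, can, was, sky, will, salt, salt, can, its, since, will, think, hate, as, since, hate, where, since, after, fear, narrow, make, cook, it, always, letter, be
N = 52

52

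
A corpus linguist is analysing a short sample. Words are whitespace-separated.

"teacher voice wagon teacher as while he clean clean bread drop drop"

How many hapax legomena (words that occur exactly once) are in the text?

Frequencies: teacher:2, clean:2, drop:2, voice:1, wagon:1, as:1, while:1, he:1, bread:1
Hapax (freq=1): as, bread, he, voice, wagon, while

6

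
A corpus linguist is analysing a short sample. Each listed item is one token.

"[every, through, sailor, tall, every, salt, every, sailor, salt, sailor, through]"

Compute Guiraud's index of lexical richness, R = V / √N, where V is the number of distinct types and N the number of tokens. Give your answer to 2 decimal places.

1.51

N = 11, V = 5.
√N = 3.316625
R = 5 / 3.316625 = 1.51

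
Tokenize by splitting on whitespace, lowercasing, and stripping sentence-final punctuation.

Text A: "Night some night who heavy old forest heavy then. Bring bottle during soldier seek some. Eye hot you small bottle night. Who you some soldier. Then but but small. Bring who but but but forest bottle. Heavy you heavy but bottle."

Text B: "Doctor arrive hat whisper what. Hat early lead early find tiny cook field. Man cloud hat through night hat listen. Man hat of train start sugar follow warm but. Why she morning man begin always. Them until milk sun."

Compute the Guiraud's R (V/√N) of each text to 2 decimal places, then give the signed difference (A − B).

A: V=17, N=41, R=2.65
B: V=32, N=39, R=5.12
Difference = 2.65 − 5.12 = -2.47

-2.47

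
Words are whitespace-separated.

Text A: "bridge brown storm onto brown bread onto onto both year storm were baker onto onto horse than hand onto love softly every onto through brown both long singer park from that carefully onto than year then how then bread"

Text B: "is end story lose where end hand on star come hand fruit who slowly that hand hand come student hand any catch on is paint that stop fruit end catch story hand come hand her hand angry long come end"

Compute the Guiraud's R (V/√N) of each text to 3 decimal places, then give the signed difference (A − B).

A: V=24, N=39, R=3.843
B: V=21, N=40, R=3.320
Difference = 3.843 − 3.320 = 0.523

0.523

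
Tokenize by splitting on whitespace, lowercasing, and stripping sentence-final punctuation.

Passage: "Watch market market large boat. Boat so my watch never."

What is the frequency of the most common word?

Frequencies: watch:2, market:2, boat:2, large:1, so:1, my:1, never:1
Most common: 'watch' with frequency 2.

2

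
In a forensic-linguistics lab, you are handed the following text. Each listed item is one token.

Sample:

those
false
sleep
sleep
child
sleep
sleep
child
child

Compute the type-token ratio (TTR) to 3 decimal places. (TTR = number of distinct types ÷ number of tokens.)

N = 9 tokens, V = 4 types.
TTR = V / N = 4 / 9 = 0.444

0.444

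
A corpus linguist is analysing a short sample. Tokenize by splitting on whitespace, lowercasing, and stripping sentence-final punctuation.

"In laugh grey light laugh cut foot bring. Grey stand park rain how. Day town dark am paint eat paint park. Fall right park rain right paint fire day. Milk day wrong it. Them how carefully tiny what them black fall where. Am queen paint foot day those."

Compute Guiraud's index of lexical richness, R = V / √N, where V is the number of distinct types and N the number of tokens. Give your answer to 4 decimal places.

N = 48, V = 31.
√N = 6.928203
R = 31 / 6.928203 = 4.4745

4.4745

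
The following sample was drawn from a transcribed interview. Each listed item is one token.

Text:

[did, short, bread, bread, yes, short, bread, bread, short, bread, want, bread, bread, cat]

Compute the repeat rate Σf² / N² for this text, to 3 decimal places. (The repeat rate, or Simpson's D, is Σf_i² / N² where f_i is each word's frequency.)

Frequencies: bread:7, short:3, did:1, yes:1, want:1, cat:1
Σf² = 62; N² = 196
Repeat rate = 62 / 196 = 0.316

0.316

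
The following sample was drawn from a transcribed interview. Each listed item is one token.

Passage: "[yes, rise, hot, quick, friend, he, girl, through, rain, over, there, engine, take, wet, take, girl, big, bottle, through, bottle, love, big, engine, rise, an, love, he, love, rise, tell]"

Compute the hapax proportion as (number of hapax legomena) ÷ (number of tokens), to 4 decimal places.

Frequencies: rise:3, love:3, he:2, girl:2, through:2, engine:2, take:2, big:2, bottle:2, yes:1, hot:1, quick:1, friend:1, rain:1, over:1, there:1, wet:1, an:1, tell:1
Hapax count = 10; token count = 30.
Ratio = 10 / 30 = 0.3333

0.3333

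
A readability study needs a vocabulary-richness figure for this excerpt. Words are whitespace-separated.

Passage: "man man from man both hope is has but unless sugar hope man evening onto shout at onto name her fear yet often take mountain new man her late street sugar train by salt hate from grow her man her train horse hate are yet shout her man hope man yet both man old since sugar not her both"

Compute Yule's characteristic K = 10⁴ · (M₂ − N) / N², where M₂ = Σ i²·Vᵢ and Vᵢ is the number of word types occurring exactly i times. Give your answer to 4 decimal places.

Frequencies: man:9, her:6, both:3, hope:3, sugar:3, yet:3, from:2, onto:2, shout:2, train:2, hate:2, is:1, has:1, but:1, unless:1, evening:1, at:1, name:1, fear:1, often:1, … (13 more, each freq 1)
N = 59. Frequency spectrum: V_1=22, V_2=5, V_3=4, V_6=1, V_9=1
M₂ = 1²·22 + 2²·5 + 3²·4 + 6²·1 + 9²·1 = 195
K = 10000 × (195 − 59) / 59² = 390.6923

390.6923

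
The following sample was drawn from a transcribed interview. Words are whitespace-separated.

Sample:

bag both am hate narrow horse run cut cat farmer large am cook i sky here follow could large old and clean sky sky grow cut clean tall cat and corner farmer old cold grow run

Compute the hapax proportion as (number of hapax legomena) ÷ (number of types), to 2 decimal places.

0.54

Frequencies: sky:3, am:2, run:2, cut:2, cat:2, farmer:2, large:2, old:2, and:2, clean:2, grow:2, bag:1, both:1, hate:1, narrow:1, horse:1, cook:1, i:1, here:1, follow:1, … (4 more, each freq 1)
Hapax count = 13; type count = 24.
Ratio = 13 / 24 = 0.54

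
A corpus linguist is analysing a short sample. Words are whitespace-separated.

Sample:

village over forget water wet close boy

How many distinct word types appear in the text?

7

Distinct types: {boy, close, forget, over, village, water, wet}
V = 7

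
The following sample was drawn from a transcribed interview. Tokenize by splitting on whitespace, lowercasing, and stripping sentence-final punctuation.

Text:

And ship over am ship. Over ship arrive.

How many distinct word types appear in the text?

Distinct types: {am, and, arrive, over, ship}
V = 5

5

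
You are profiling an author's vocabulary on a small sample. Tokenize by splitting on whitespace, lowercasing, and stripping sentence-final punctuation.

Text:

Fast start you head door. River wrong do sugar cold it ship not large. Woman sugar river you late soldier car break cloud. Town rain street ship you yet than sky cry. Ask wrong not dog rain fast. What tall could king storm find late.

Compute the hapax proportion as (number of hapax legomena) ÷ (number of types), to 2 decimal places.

Frequencies: you:3, fast:2, river:2, wrong:2, sugar:2, ship:2, not:2, late:2, rain:2, start:1, head:1, door:1, do:1, cold:1, it:1, large:1, woman:1, soldier:1, car:1, break:1, … (15 more, each freq 1)
Hapax count = 26; type count = 35.
Ratio = 26 / 35 = 0.74

0.74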